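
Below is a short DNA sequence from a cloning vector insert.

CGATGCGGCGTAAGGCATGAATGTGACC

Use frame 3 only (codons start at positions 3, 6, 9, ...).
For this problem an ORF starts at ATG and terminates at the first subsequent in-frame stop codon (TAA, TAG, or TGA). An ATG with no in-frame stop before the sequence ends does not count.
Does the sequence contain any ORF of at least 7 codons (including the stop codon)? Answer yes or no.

no

Frame 3: ATG CGG CGT AAG GCA TGA ATG TGA — ATG at 3, stop TGA at 18 → 18 nt; ATG at 21, stop TGA at 24 → 6 nt.
Largest ORF found is 6 codons < 7, so no.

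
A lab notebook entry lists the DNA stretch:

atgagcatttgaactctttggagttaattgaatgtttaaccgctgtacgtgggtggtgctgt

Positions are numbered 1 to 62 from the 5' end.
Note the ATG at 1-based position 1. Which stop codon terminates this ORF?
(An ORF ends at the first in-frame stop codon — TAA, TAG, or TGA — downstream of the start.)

Codons from position 1: ATG (1–3), AGC (4–6), ATT (7–9), TGA (10–12).
The first in-frame stop codon is TGA.

TGA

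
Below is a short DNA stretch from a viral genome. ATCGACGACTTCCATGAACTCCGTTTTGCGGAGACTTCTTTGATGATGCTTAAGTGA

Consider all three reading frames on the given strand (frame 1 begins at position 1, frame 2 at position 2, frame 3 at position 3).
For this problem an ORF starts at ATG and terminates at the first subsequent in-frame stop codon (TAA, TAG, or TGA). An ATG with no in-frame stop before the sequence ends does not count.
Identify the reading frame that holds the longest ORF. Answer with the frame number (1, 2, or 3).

Frame 1: ATC GAC GAC TTC CAT GAA CTC CGT TTT GCG GAG ACT TCT TTG ATG ATG CTT AAG TGA — ATG at 43, stop TGA at 55 → 15 nt; ATG at 46, stop TGA at 55 → 12 nt.
Frame 2: TCG ACG ACT TCC ATG AAC TCC GTT TTG CGG AGA CTT CTT TGA TGA TGC TTA AGT — ATG at 14, stop TGA at 41 → 30 nt.
Frame 3: CGA CGA CTT CCA TGA ACT CCG TTT TGC GGA GAC TTC TTT GAT GAT GCT TAA GTG — no ATG→stop ORF.
Longest ORF is 30 nt in frame 2 (positions 14–43).

2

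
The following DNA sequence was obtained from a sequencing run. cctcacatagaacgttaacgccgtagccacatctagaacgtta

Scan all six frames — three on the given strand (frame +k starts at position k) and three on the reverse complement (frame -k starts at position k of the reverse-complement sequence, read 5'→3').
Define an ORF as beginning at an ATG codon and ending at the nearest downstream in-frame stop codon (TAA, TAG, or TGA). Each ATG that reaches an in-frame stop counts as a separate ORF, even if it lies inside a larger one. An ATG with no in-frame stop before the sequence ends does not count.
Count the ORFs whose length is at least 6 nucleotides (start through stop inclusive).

2

Reverse complement (5'→3'): TAACGTTCTAGATGTGGCTACGGCGTTAACGTTCTATGTGAGG
Frame +1: CCT CAC ATA GAA CGT TAA CGC CGT AGC CAC ATC TAG AAC GTT — no ATG→stop ORF.
Frame +2: CTC ACA TAG AAC GTT AAC GCC GTA GCC ACA TCT AGA ACG TTA — no ATG→stop ORF.
Frame +3: TCA CAT AGA ACG TTA ACG CCG TAG CCA CAT CTA GAA CGT — no ATG→stop ORF.
Frame -1: TAA CGT TCT AGA TGT GGC TAC GGC GTT AAC GTT CTA TGT GAG — no ATG→stop ORF.
Frame -2: AAC GTT CTA GAT GTG GCT ACG GCG TTA ACG TTC TAT GTG AGG — no ATG→stop ORF.
Frame -3: ACG TTC TAG ATG TGG CTA CGG CGT TAA CGT TCT ATG TGA — ATG at 12, stop TAA at 27 → 18 nt; ATG at 36, stop TGA at 39 → 6 nt.
ORFs ≥ 6 nucleotides: frame -3 12–29 (18 nucleotides), frame -3 36–41 (6 nucleotides). Count = 2.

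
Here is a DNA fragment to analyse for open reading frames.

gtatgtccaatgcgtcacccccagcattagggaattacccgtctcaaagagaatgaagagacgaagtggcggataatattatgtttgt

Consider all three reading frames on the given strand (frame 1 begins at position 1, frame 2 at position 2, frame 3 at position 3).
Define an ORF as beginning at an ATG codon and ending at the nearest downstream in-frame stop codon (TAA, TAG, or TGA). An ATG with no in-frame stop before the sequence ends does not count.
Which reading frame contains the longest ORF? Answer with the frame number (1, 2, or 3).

3

Frame 1: GTA TGT CCA ATG CGT CAC CCC CAG CAT TAG GGA ATT ACC CGT CTC AAA GAG AAT GAA GAG ACG AAG TGG CGG ATA ATA TTA TGT TTG — ATG at 10, stop TAG at 28 → 21 nt.
Frame 2: TAT GTC CAA TGC GTC ACC CCC AGC ATT AGG GAA TTA CCC GTC TCA AAG AGA ATG AAG AGA CGA AGT GGC GGA TAA TAT TAT GTT TGT — ATG at 53, stop TAA at 74 → 24 nt.
Frame 3: ATG TCC AAT GCG TCA CCC CCA GCA TTA GGG AAT TAC CCG TCT CAA AGA GAA TGA AGA GAC GAA GTG GCG GAT AAT ATT ATG TTT — ATG at 3, stop TGA at 54 → 54 nt.
Longest ORF is 54 nt in frame 3 (positions 3–56).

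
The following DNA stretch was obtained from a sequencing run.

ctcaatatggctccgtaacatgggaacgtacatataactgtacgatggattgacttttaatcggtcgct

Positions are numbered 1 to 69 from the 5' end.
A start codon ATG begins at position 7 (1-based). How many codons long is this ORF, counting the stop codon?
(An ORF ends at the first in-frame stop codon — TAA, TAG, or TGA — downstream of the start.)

Codons from position 7: ATG (7–9), GCT (10–12), CCG (13–15), TAA (16–18).
TAA is the first in-frame stop; that's 4 codons including the stop.

4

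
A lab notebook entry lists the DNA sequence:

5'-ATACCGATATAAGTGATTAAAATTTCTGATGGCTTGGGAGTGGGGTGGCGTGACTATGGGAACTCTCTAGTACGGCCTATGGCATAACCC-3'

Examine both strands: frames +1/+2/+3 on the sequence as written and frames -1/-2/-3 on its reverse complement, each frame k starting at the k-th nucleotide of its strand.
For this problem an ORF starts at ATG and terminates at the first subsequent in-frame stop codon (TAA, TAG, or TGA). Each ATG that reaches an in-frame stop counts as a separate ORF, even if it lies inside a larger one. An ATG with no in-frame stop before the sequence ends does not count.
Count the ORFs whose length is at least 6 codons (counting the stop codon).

Reverse complement (5'→3'): GGGTTATGCCATAGGCCGTACTAGAGAGTTCCCATAGTCACGCCACCCCACTCCCAAGCCATCAGAAATTTTAATCACTTATATCGGTAT
Frame +1: ATA CCG ATA TAA GTG ATT AAA ATT TCT GAT GGC TTG GGA GTG GGG TGG CGT GAC TAT GGG AAC TCT CTA GTA CGG CCT ATG GCA TAA CCC — ATG at 79, stop TAA at 85 → 9 nt.
Frame +2: TAC CGA TAT AAG TGA TTA AAA TTT CTG ATG GCT TGG GAG TGG GGT GGC GTG ACT ATG GGA ACT CTC TAG TAC GGC CTA TGG CAT AAC — ATG at 29, stop TAG at 68 → 42 nt; ATG at 56, stop TAG at 68 → 15 nt.
Frame +3: ACC GAT ATA AGT GAT TAA AAT TTC TGA TGG CTT GGG AGT GGG GTG GCG TGA CTA TGG GAA CTC TCT AGT ACG GCC TAT GGC ATA ACC — no ATG→stop ORF.
Frame -1: GGG TTA TGC CAT AGG CCG TAC TAG AGA GTT CCC ATA GTC ACG CCA CCC CAC TCC CAA GCC ATC AGA AAT TTT AAT CAC TTA TAT CGG TAT — no ATG→stop ORF.
Frame -2: GGT TAT GCC ATA GGC CGT ACT AGA GAG TTC CCA TAG TCA CGC CAC CCC ACT CCC AAG CCA TCA GAA ATT TTA ATC ACT TAT ATC GGT — no ATG→stop ORF.
Frame -3: GTT ATG CCA TAG GCC GTA CTA GAG AGT TCC CAT AGT CAC GCC ACC CCA CTC CCA AGC CAT CAG AAA TTT TAA TCA CTT ATA TCG GTA — ATG at 6, stop TAG at 12 → 9 nt.
ORFs ≥ 6 codons: frame +2 29–70 (14 codons). Count = 1.

1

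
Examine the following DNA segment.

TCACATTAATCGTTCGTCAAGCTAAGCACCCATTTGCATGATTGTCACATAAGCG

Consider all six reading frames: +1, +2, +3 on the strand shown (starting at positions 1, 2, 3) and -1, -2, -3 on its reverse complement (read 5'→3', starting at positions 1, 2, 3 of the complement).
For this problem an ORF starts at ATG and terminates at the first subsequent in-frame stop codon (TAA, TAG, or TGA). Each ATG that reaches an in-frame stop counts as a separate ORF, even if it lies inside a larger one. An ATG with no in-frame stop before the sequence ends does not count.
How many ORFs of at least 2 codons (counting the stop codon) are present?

Reverse complement (5'→3'): CGCTTATGTGACAATCATGCAAATGGGTGCTTAGCTTGACGAACGATTAATGTGA
Frame +1: TCA CAT TAA TCG TTC GTC AAG CTA AGC ACC CAT TTG CAT GAT TGT CAC ATA AGC — no ATG→stop ORF.
Frame +2: CAC ATT AAT CGT TCG TCA AGC TAA GCA CCC ATT TGC ATG ATT GTC ACA TAA GCG — ATG at 38, stop TAA at 50 → 15 nt.
Frame +3: ACA TTA ATC GTT CGT CAA GCT AAG CAC CCA TTT GCA TGA TTG TCA CAT AAG — no ATG→stop ORF.
Frame -1: CGC TTA TGT GAC AAT CAT GCA AAT GGG TGC TTA GCT TGA CGA ACG ATT AAT GTG — no ATG→stop ORF.
Frame -2: GCT TAT GTG ACA ATC ATG CAA ATG GGT GCT TAG CTT GAC GAA CGA TTA ATG TGA — ATG at 17, stop TAG at 32 → 18 nt; ATG at 23, stop TAG at 32 → 12 nt; ATG at 50, stop TGA at 53 → 6 nt.
Frame -3: CTT ATG TGA CAA TCA TGC AAA TGG GTG CTT AGC TTG ACG AAC GAT TAA TGT — ATG at 6, stop TGA at 9 → 6 nt.
ORFs ≥ 2 codons: frame +2 38–52 (5 codons), frame -2 17–34 (6 codons), frame -2 23–34 (4 codons), frame -2 50–55 (2 codons), frame -3 6–11 (2 codons). Count = 5.

5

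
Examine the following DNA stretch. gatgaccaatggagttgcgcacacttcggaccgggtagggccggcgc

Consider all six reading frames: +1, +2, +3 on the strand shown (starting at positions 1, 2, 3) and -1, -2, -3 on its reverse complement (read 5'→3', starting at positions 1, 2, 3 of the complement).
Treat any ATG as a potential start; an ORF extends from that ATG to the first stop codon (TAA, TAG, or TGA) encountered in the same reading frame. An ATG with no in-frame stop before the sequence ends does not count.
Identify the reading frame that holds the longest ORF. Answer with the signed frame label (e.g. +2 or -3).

Reverse complement (5'→3'): GCGCCGGCCCTACCCGGTCCGAAGTGTGCGCAACTCCATTGGTCATC
Frame +1: GAT GAC CAA TGG AGT TGC GCA CAC TTC GGA CCG GGT AGG GCC GGC — no ATG→stop ORF.
Frame +2: ATG ACC AAT GGA GTT GCG CAC ACT TCG GAC CGG GTA GGG CCG GCG — no ATG→stop ORF.
Frame +3: TGA CCA ATG GAG TTG CGC ACA CTT CGG ACC GGG TAG GGC CGG CGC — ATG at 9, stop TAG at 36 → 30 nt.
Frame -1: GCG CCG GCC CTA CCC GGT CCG AAG TGT GCG CAA CTC CAT TGG TCA — no ATG→stop ORF.
Frame -2: CGC CGG CCC TAC CCG GTC CGA AGT GTG CGC AAC TCC ATT GGT CAT — no ATG→stop ORF.
Frame -3: GCC GGC CCT ACC CGG TCC GAA GTG TGC GCA ACT CCA TTG GTC ATC — no ATG→stop ORF.
Longest ORF is 30 nt in frame +3 (positions 9–38).

+3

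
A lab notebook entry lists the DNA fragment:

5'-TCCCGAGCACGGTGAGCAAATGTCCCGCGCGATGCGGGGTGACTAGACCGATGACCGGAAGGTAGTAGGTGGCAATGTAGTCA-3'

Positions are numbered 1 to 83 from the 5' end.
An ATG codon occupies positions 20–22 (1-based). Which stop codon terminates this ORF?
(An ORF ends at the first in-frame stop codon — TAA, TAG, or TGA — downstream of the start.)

TAG

Codons from position 20: ATG (20–22), TCC (23–25), CGC (26–28), GCG (29–31), ATG (32–34), CGG (35–37), GGT (38–40), GAC (41–43), TAG (44–46).
The first in-frame stop codon is TAG.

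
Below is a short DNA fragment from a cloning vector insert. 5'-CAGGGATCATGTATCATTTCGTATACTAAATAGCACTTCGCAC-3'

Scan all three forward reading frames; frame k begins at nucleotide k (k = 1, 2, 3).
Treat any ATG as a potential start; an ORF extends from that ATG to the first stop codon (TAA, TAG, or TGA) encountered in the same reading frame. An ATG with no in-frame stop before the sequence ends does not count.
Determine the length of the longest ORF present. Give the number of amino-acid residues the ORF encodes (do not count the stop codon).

6

Frame 1: CAG GGA TCA TGT ATC ATT TCG TAT ACT AAA TAG CAC TTC GCA — no ATG→stop ORF.
Frame 2: AGG GAT CAT GTA TCA TTT CGT ATA CTA AAT AGC ACT TCG CAC — no ATG→stop ORF.
Frame 3: GGG ATC ATG TAT CAT TTC GTA TAC TAA ATA GCA CTT CGC — ATG at 9, stop TAA at 27 → 21 nt.
Longest: frame 3, positions 9–29, 21 nt = 7 codons = 6 aa. → 6 amino acids.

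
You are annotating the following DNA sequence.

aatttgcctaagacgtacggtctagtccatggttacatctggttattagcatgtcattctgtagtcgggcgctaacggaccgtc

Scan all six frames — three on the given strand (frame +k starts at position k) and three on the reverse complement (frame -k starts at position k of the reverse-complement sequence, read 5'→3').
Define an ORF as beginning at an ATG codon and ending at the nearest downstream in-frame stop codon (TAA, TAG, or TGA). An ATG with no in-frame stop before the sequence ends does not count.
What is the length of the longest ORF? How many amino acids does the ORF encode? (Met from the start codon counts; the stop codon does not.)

Reverse complement (5'→3'): GACGGTCCGTTAGCGCCCGACTACAGAATGACATGCTAATAACCAGATGTAACCATGGACTAGACCGTACGTCTTAGGCAAATT
Frame +1: AAT TTG CCT AAG ACG TAC GGT CTA GTC CAT GGT TAC ATC TGG TTA TTA GCA TGT CAT TCT GTA GTC GGG CGC TAA CGG ACC GTC — no ATG→stop ORF.
Frame +2: ATT TGC CTA AGA CGT ACG GTC TAG TCC ATG GTT ACA TCT GGT TAT TAG CAT GTC ATT CTG TAG TCG GGC GCT AAC GGA CCG — ATG at 29, stop TAG at 47 → 21 nt.
Frame +3: TTT GCC TAA GAC GTA CGG TCT AGT CCA TGG TTA CAT CTG GTT ATT AGC ATG TCA TTC TGT AGT CGG GCG CTA ACG GAC CGT — no ATG→stop ORF.
Frame -1: GAC GGT CCG TTA GCG CCC GAC TAC AGA ATG ACA TGC TAA TAA CCA GAT GTA ACC ATG GAC TAG ACC GTA CGT CTT AGG CAA ATT — ATG at 28, stop TAA at 37 → 12 nt; ATG at 55, stop TAG at 61 → 9 nt.
Frame -2: ACG GTC CGT TAG CGC CCG ACT ACA GAA TGA CAT GCT AAT AAC CAG ATG TAA CCA TGG ACT AGA CCG TAC GTC TTA GGC AAA — ATG at 47, stop TAA at 50 → 6 nt.
Frame -3: CGG TCC GTT AGC GCC CGA CTA CAG AAT GAC ATG CTA ATA ACC AGA TGT AAC CAT GGA CTA GAC CGT ACG TCT TAG GCA AAT — ATG at 33, stop TAG at 75 → 45 nt.
Longest: frame -3, positions 33–77, 45 nt = 15 codons = 14 aa. → 14 amino acids.

14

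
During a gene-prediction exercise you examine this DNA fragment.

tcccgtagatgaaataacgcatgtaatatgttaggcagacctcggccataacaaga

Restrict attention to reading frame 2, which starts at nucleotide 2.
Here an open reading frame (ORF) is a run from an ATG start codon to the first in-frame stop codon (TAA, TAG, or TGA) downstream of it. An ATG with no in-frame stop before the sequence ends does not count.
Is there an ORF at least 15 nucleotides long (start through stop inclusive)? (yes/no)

Frame 2: CCC GTA GAT GAA ATA ACG CAT GTA ATA TGT TAG GCA GAC CTC GGC CAT AAC AAG — no ATG→stop ORF.
Largest ORF found is 0 nucleotides < 15, so no.

no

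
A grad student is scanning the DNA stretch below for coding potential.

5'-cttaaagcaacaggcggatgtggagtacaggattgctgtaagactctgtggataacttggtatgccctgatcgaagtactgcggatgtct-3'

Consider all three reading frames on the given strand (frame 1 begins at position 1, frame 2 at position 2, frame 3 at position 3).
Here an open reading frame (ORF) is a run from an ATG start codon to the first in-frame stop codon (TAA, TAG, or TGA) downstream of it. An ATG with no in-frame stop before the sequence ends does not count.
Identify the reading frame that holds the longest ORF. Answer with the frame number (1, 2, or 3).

3

Frame 1: CTT AAA GCA ACA GGC GGA TGT GGA GTA CAG GAT TGC TGT AAG ACT CTG TGG ATA ACT TGG TAT GCC CTG ATC GAA GTA CTG CGG ATG TCT — no ATG→stop ORF.
Frame 2: TTA AAG CAA CAG GCG GAT GTG GAG TAC AGG ATT GCT GTA AGA CTC TGT GGA TAA CTT GGT ATG CCC TGA TCG AAG TAC TGC GGA TGT — ATG at 62, stop TGA at 68 → 9 nt.
Frame 3: TAA AGC AAC AGG CGG ATG TGG AGT ACA GGA TTG CTG TAA GAC TCT GTG GAT AAC TTG GTA TGC CCT GAT CGA AGT ACT GCG GAT GTC — ATG at 18, stop TAA at 39 → 24 nt.
Longest ORF is 24 nt in frame 3 (positions 18–41).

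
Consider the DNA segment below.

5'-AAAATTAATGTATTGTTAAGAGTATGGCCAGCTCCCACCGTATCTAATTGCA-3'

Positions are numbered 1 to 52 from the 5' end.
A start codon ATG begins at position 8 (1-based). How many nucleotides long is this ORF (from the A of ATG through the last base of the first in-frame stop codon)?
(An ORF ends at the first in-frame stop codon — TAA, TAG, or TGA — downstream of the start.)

Codons from position 8: ATG (8–10), TAT (11–13), TGT (14–16), TAA (17–19).
TAA is the first in-frame stop; ORF spans 8–19, 12 nucleotides.

12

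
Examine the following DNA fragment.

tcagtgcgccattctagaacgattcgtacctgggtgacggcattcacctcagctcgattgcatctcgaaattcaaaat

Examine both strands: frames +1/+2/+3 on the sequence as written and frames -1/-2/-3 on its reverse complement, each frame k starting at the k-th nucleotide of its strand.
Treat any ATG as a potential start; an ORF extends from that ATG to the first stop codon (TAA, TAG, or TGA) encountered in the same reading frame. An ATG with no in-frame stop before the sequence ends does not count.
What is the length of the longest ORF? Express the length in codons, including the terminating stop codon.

10

Reverse complement (5'→3'): ATTTTGAATTTCGAGATGCAATCGAGCTGAGGTGAATGCCGTCACCCAGGTACGAATCGTTCTAGAATGGCGCACTGA
Frame +1: TCA GTG CGC CAT TCT AGA ACG ATT CGT ACC TGG GTG ACG GCA TTC ACC TCA GCT CGA TTG CAT CTC GAA ATT CAA AAT — no ATG→stop ORF.
Frame +2: CAG TGC GCC ATT CTA GAA CGA TTC GTA CCT GGG TGA CGG CAT TCA CCT CAG CTC GAT TGC ATC TCG AAA TTC AAA — no ATG→stop ORF.
Frame +3: AGT GCG CCA TTC TAG AAC GAT TCG TAC CTG GGT GAC GGC ATT CAC CTC AGC TCG ATT GCA TCT CGA AAT TCA AAA — no ATG→stop ORF.
Frame -1: ATT TTG AAT TTC GAG ATG CAA TCG AGC TGA GGT GAA TGC CGT CAC CCA GGT ACG AAT CGT TCT AGA ATG GCG CAC TGA — ATG at 16, stop TGA at 28 → 15 nt; ATG at 67, stop TGA at 76 → 12 nt.
Frame -2: TTT TGA ATT TCG AGA TGC AAT CGA GCT GAG GTG AAT GCC GTC ACC CAG GTA CGA ATC GTT CTA GAA TGG CGC ACT — no ATG→stop ORF.
Frame -3: TTT GAA TTT CGA GAT GCA ATC GAG CTG AGG TGA ATG CCG TCA CCC AGG TAC GAA TCG TTC TAG AAT GGC GCA CTG — ATG at 36, stop TAG at 63 → 30 nt.
Longest: frame -3, positions 36–65, 30 nt = 10 codons = 9 aa. → 10 codons.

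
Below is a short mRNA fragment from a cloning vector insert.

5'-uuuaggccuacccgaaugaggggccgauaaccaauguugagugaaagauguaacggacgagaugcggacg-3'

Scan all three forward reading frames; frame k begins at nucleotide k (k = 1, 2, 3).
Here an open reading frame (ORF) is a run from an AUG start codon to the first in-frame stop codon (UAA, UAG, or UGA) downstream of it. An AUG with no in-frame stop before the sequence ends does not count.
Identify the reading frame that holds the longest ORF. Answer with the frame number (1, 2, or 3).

Frame 1: UUU AGG CCU ACC CGA AUG AGG GGC CGA UAA CCA AUG UUG AGU GAA AGA UGU AAC GGA CGA GAU GCG GAC — AUG at 16, stop UAA at 28 → 15 nt.
Frame 2: UUA GGC CUA CCC GAA UGA GGG GCC GAU AAC CAA UGU UGA GUG AAA GAU GUA ACG GAC GAG AUG CGG ACG — no AUG→stop ORF.
Frame 3: UAG GCC UAC CCG AAU GAG GGG CCG AUA ACC AAU GUU GAG UGA AAG AUG UAA CGG ACG AGA UGC GGA — AUG at 48, stop UAA at 51 → 6 nt.
Longest ORF is 15 nt in frame 1 (positions 16–30).

1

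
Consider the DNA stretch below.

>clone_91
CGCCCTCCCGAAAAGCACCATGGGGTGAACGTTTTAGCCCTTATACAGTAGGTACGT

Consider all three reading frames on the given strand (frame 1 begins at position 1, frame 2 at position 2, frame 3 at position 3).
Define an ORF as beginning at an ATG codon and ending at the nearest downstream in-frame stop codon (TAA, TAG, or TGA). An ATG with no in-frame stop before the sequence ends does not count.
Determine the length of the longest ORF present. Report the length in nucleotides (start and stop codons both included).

9

Frame 1: CGC CCT CCC GAA AAG CAC CAT GGG GTG AAC GTT TTA GCC CTT ATA CAG TAG GTA CGT — no ATG→stop ORF.
Frame 2: GCC CTC CCG AAA AGC ACC ATG GGG TGA ACG TTT TAG CCC TTA TAC AGT AGG TAC — ATG at 20, stop TGA at 26 → 9 nt.
Frame 3: CCC TCC CGA AAA GCA CCA TGG GGT GAA CGT TTT AGC CCT TAT ACA GTA GGT ACG — no ATG→stop ORF.
Longest: frame 2, positions 20–28, 9 nt = 3 codons = 2 aa. → 9 nucleotides.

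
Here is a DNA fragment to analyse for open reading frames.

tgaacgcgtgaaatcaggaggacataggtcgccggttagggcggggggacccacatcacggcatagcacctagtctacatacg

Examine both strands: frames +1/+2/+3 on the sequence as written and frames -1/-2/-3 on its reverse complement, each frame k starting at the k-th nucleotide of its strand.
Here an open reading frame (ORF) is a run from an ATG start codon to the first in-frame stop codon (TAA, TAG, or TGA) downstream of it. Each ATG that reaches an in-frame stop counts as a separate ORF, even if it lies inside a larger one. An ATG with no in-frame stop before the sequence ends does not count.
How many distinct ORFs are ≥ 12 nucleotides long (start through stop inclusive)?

Reverse complement (5'→3'): CGTATGTAGACTAGGTGCTATGCCGTGATGTGGGTCCCCCCGCCCTAACCGGCGACCTATGTCCTCCTGATTTCACGCGTTCA
Frame +1: TGA ACG CGT GAA ATC AGG AGG ACA TAG GTC GCC GGT TAG GGC GGG GGG ACC CAC ATC ACG GCA TAG CAC CTA GTC TAC ATA — no ATG→stop ORF.
Frame +2: GAA CGC GTG AAA TCA GGA GGA CAT AGG TCG CCG GTT AGG GCG GGG GGA CCC ACA TCA CGG CAT AGC ACC TAG TCT ACA TAC — no ATG→stop ORF.
Frame +3: AAC GCG TGA AAT CAG GAG GAC ATA GGT CGC CGG TTA GGG CGG GGG GAC CCA CAT CAC GGC ATA GCA CCT AGT CTA CAT ACG — no ATG→stop ORF.
Frame -1: CGT ATG TAG ACT AGG TGC TAT GCC GTG ATG TGG GTC CCC CCG CCC TAA CCG GCG ACC TAT GTC CTC CTG ATT TCA CGC GTT — ATG at 4, stop TAG at 7 → 6 nt; ATG at 28, stop TAA at 46 → 21 nt.
Frame -2: GTA TGT AGA CTA GGT GCT ATG CCG TGA TGT GGG TCC CCC CGC CCT AAC CGG CGA CCT ATG TCC TCC TGA TTT CAC GCG TTC — ATG at 20, stop TGA at 26 → 9 nt; ATG at 59, stop TGA at 68 → 12 nt.
Frame -3: TAT GTA GAC TAG GTG CTA TGC CGT GAT GTG GGT CCC CCC GCC CTA ACC GGC GAC CTA TGT CCT CCT GAT TTC ACG CGT TCA — no ATG→stop ORF.
ORFs ≥ 12 nucleotides: frame -1 28–48 (21 nucleotides), frame -2 59–70 (12 nucleotides). Count = 2.

2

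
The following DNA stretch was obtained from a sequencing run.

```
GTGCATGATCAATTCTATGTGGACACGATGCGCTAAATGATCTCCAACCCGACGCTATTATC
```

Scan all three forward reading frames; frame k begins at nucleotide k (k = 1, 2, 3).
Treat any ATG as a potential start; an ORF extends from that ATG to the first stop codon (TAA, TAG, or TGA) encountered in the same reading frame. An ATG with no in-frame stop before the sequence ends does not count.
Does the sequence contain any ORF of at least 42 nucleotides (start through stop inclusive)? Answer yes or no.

Frame 1: GTG CAT GAT CAA TTC TAT GTG GAC ACG ATG CGC TAA ATG ATC TCC AAC CCG ACG CTA TTA — ATG at 28, stop TAA at 34 → 9 nt.
Frame 2: TGC ATG ATC AAT TCT ATG TGG ACA CGA TGC GCT AAA TGA TCT CCA ACC CGA CGC TAT TAT — ATG at 5, stop TGA at 38 → 36 nt; ATG at 17, stop TGA at 38 → 24 nt.
Frame 3: GCA TGA TCA ATT CTA TGT GGA CAC GAT GCG CTA AAT GAT CTC CAA CCC GAC GCT ATT ATC — no ATG→stop ORF.
Largest ORF found is 36 nucleotides < 42, so no.

no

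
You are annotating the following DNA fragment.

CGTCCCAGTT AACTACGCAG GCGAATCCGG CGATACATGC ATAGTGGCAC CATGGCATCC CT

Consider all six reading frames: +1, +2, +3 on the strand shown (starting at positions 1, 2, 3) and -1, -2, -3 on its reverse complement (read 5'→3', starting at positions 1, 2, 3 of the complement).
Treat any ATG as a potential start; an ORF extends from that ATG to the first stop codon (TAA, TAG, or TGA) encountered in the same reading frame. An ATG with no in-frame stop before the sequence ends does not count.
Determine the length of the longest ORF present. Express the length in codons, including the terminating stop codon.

Reverse complement (5'→3'): AGGGATGCCATGGTGCCACTATGCATGTATCGCCGGATTCGCCTGCGTAGTTAACTGGGACG
Frame +1: CGT CCC AGT TAA CTA CGC AGG CGA ATC CGG CGA TAC ATG CAT AGT GGC ACC ATG GCA TCC — no ATG→stop ORF.
Frame +2: GTC CCA GTT AAC TAC GCA GGC GAA TCC GGC GAT ACA TGC ATA GTG GCA CCA TGG CAT CCC — no ATG→stop ORF.
Frame +3: TCC CAG TTA ACT ACG CAG GCG AAT CCG GCG ATA CAT GCA TAG TGG CAC CAT GGC ATC CCT — no ATG→stop ORF.
Frame -1: AGG GAT GCC ATG GTG CCA CTA TGC ATG TAT CGC CGG ATT CGC CTG CGT AGT TAA CTG GGA — ATG at 10, stop TAA at 52 → 45 nt; ATG at 25, stop TAA at 52 → 30 nt.
Frame -2: GGG ATG CCA TGG TGC CAC TAT GCA TGT ATC GCC GGA TTC GCC TGC GTA GTT AAC TGG GAC — no ATG→stop ORF.
Frame -3: GGA TGC CAT GGT GCC ACT ATG CAT GTA TCG CCG GAT TCG CCT GCG TAG TTA ACT GGG ACG — ATG at 21, stop TAG at 48 → 30 nt.
Longest: frame -1, positions 10–54, 45 nt = 15 codons = 14 aa. → 15 codons.

15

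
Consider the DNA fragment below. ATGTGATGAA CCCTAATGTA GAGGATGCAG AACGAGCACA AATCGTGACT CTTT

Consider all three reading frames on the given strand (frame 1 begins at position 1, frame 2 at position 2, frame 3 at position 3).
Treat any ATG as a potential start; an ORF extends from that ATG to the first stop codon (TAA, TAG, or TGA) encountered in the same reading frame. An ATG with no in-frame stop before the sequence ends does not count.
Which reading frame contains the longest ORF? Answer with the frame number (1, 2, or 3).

1

Frame 1: ATG TGA TGA ACC CTA ATG TAG AGG ATG CAG AAC GAG CAC AAA TCG TGA CTC TTT — ATG at 1, stop TGA at 4 → 6 nt; ATG at 16, stop TAG at 19 → 6 nt; ATG at 25, stop TGA at 46 → 24 nt.
Frame 2: TGT GAT GAA CCC TAA TGT AGA GGA TGC AGA ACG AGC ACA AAT CGT GAC TCT — no ATG→stop ORF.
Frame 3: GTG ATG AAC CCT AAT GTA GAG GAT GCA GAA CGA GCA CAA ATC GTG ACT CTT — no ATG→stop ORF.
Longest ORF is 24 nt in frame 1 (positions 25–48).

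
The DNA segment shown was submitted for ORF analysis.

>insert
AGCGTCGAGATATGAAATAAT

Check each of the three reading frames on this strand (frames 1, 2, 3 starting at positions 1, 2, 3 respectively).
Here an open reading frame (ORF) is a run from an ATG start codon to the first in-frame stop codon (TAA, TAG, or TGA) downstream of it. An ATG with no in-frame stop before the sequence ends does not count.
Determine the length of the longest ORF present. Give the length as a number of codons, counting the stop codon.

Frame 1: AGC GTC GAG ATA TGA AAT AAT — no ATG→stop ORF.
Frame 2: GCG TCG AGA TAT GAA ATA — no ATG→stop ORF.
Frame 3: CGT CGA GAT ATG AAA TAA — ATG at 12, stop TAA at 18 → 9 nt.
Longest: frame 3, positions 12–20, 9 nt = 3 codons = 2 aa. → 3 codons.

3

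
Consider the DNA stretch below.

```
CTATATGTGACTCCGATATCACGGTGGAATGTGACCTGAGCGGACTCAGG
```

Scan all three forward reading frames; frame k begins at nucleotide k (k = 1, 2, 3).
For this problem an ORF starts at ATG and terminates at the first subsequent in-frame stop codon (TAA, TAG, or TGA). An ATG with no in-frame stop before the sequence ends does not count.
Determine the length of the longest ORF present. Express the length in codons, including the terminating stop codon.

2

Frame 1: CTA TAT GTG ACT CCG ATA TCA CGG TGG AAT GTG ACC TGA GCG GAC TCA — no ATG→stop ORF.
Frame 2: TAT ATG TGA CTC CGA TAT CAC GGT GGA ATG TGA CCT GAG CGG ACT CAG — ATG at 5, stop TGA at 8 → 6 nt; ATG at 29, stop TGA at 32 → 6 nt.
Frame 3: ATA TGT GAC TCC GAT ATC ACG GTG GAA TGT GAC CTG AGC GGA CTC AGG — no ATG→stop ORF.
Longest: frame 2, positions 5–10, 6 nt = 2 codons = 1 aa. → 2 codons.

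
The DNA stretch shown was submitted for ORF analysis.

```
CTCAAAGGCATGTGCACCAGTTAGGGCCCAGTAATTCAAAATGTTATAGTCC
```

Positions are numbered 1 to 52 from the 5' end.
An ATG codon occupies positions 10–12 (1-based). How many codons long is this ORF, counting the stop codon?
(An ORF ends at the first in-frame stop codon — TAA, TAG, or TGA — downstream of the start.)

Codons from position 10: ATG (10–12), TGC (13–15), ACC (16–18), AGT (19–21), TAG (22–24).
TAG is the first in-frame stop; that's 5 codons including the stop.

5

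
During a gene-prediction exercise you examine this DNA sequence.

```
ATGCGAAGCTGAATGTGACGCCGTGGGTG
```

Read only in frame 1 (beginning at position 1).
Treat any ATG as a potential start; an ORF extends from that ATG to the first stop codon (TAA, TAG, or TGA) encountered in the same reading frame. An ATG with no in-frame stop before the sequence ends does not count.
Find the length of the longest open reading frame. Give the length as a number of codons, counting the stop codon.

Frame 1: ATG CGA AGC TGA ATG TGA CGC CGT GGG — ATG at 1, stop TGA at 10 → 12 nt; ATG at 13, stop TGA at 16 → 6 nt.
Longest: frame 1, positions 1–12, 12 nt = 4 codons = 3 aa. → 4 codons.

4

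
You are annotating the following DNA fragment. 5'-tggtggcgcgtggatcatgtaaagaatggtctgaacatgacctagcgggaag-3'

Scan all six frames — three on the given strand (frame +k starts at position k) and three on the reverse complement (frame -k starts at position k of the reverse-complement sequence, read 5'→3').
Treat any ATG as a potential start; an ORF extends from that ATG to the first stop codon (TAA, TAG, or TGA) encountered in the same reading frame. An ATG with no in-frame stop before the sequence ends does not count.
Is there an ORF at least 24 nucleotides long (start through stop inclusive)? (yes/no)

yes

Reverse complement (5'→3'): CTTCCCGCTAGGTCATGTTCAGACCATTCTTTACATGATCCACGCGCCACCA
Frame +1: TGG TGG CGC GTG GAT CAT GTA AAG AAT GGT CTG AAC ATG ACC TAG CGG GAA — ATG at 37, stop TAG at 43 → 9 nt.
Frame +2: GGT GGC GCG TGG ATC ATG TAA AGA ATG GTC TGA ACA TGA CCT AGC GGG AAG — ATG at 17, stop TAA at 20 → 6 nt; ATG at 26, stop TGA at 32 → 9 nt.
Frame +3: GTG GCG CGT GGA TCA TGT AAA GAA TGG TCT GAA CAT GAC CTA GCG GGA — no ATG→stop ORF.
Frame -1: CTT CCC GCT AGG TCA TGT TCA GAC CAT TCT TTA CAT GAT CCA CGC GCC ACC — no ATG→stop ORF.
Frame -2: TTC CCG CTA GGT CAT GTT CAG ACC ATT CTT TAC ATG ATC CAC GCG CCA CCA — no ATG→stop ORF.
Frame -3: TCC CGC TAG GTC ATG TTC AGA CCA TTC TTT ACA TGA TCC ACG CGC CAC — ATG at 15, stop TGA at 36 → 24 nt.
Frame -3 has an ORF of 24 nucleotides (positions 15–38) ≥ 24, so yes.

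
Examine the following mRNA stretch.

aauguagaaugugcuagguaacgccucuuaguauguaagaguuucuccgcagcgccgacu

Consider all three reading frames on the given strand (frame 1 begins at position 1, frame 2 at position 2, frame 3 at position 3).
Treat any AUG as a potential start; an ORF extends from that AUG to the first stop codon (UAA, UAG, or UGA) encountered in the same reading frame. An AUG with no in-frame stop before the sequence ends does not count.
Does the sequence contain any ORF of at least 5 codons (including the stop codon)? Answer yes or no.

Frame 1: AAU GUA GAA UGU GCU AGG UAA CGC CUC UUA GUA UGU AAG AGU UUC UCC GCA GCG CCG ACU — no AUG→stop ORF.
Frame 2: AUG UAG AAU GUG CUA GGU AAC GCC UCU UAG UAU GUA AGA GUU UCU CCG CAG CGC CGA — AUG at 2, stop UAG at 5 → 6 nt.
Frame 3: UGU AGA AUG UGC UAG GUA ACG CCU CUU AGU AUG UAA GAG UUU CUC CGC AGC GCC GAC — AUG at 9, stop UAG at 15 → 9 nt; AUG at 33, stop UAA at 36 → 6 nt.
Largest ORF found is 3 codons < 5, so no.

no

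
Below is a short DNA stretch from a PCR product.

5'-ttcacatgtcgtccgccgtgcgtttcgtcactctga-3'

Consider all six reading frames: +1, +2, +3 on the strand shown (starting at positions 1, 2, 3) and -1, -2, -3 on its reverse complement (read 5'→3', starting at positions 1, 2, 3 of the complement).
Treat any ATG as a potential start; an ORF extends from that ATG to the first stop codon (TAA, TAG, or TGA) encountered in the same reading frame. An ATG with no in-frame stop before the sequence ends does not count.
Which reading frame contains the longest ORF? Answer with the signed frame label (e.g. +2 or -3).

-3

Reverse complement (5'→3'): TCAGAGTGACGAAACGCACGGCGGACGACATGTGAA
Frame +1: TTC ACA TGT CGT CCG CCG TGC GTT TCG TCA CTC TGA — no ATG→stop ORF.
Frame +2: TCA CAT GTC GTC CGC CGT GCG TTT CGT CAC TCT — no ATG→stop ORF.
Frame +3: CAC ATG TCG TCC GCC GTG CGT TTC GTC ACT CTG — no ATG→stop ORF.
Frame -1: TCA GAG TGA CGA AAC GCA CGG CGG ACG ACA TGT GAA — no ATG→stop ORF.
Frame -2: CAG AGT GAC GAA ACG CAC GGC GGA CGA CAT GTG — no ATG→stop ORF.
Frame -3: AGA GTG ACG AAA CGC ACG GCG GAC GAC ATG TGA — ATG at 30, stop TGA at 33 → 6 nt.
Longest ORF is 6 nt in frame -3 (positions 30–35).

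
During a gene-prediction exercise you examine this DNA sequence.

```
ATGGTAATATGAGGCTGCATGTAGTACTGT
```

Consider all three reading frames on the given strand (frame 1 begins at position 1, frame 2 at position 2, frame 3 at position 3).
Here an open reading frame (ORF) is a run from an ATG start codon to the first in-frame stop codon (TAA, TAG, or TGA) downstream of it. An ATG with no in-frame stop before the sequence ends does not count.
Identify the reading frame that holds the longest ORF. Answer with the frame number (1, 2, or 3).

1

Frame 1: ATG GTA ATA TGA GGC TGC ATG TAG TAC TGT — ATG at 1, stop TGA at 10 → 12 nt; ATG at 19, stop TAG at 22 → 6 nt.
Frame 2: TGG TAA TAT GAG GCT GCA TGT AGT ACT — no ATG→stop ORF.
Frame 3: GGT AAT ATG AGG CTG CAT GTA GTA CTG — no ATG→stop ORF.
Longest ORF is 12 nt in frame 1 (positions 1–12).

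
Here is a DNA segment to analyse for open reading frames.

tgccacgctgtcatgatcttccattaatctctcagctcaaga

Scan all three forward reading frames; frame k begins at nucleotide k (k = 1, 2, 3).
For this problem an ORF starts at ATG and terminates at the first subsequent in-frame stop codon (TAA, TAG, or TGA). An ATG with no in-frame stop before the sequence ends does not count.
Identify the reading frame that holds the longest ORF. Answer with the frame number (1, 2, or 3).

1

Frame 1: TGC CAC GCT GTC ATG ATC TTC CAT TAA TCT CTC AGC TCA AGA — ATG at 13, stop TAA at 25 → 15 nt.
Frame 2: GCC ACG CTG TCA TGA TCT TCC ATT AAT CTC TCA GCT CAA — no ATG→stop ORF.
Frame 3: CCA CGC TGT CAT GAT CTT CCA TTA ATC TCT CAG CTC AAG — no ATG→stop ORF.
Longest ORF is 15 nt in frame 1 (positions 13–27).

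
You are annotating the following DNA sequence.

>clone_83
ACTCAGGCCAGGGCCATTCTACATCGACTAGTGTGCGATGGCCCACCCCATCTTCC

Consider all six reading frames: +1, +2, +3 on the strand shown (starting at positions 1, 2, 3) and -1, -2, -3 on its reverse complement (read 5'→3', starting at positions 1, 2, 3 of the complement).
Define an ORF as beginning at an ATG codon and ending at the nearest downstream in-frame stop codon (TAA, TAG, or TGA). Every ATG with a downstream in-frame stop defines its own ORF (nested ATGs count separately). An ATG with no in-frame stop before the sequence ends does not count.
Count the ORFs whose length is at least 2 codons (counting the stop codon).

3

Reverse complement (5'→3'): GGAAGATGGGGTGGGCCATCGCACACTAGTCGATGTAGAATGGCCCTGGCCTGAGT
Frame +1: ACT CAG GCC AGG GCC ATT CTA CAT CGA CTA GTG TGC GAT GGC CCA CCC CAT CTT — no ATG→stop ORF.
Frame +2: CTC AGG CCA GGG CCA TTC TAC ATC GAC TAG TGT GCG ATG GCC CAC CCC ATC TTC — no ATG→stop ORF.
Frame +3: TCA GGC CAG GGC CAT TCT ACA TCG ACT AGT GTG CGA TGG CCC ACC CCA TCT TCC — no ATG→stop ORF.
Frame -1: GGA AGA TGG GGT GGG CCA TCG CAC ACT AGT CGA TGT AGA ATG GCC CTG GCC TGA — ATG at 40, stop TGA at 52 → 15 nt.
Frame -2: GAA GAT GGG GTG GGC CAT CGC ACA CTA GTC GAT GTA GAA TGG CCC TGG CCT GAG — no ATG→stop ORF.
Frame -3: AAG ATG GGG TGG GCC ATC GCA CAC TAG TCG ATG TAG AAT GGC CCT GGC CTG AGT — ATG at 6, stop TAG at 27 → 24 nt; ATG at 33, stop TAG at 36 → 6 nt.
ORFs ≥ 2 codons: frame -1 40–54 (5 codons), frame -3 6–29 (8 codons), frame -3 33–38 (2 codons). Count = 3.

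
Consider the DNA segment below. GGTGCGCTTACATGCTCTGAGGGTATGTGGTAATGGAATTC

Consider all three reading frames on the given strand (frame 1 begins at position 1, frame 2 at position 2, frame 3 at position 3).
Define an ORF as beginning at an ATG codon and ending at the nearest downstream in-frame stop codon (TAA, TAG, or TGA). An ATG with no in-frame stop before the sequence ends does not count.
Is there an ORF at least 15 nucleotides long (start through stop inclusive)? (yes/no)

Frame 1: GGT GCG CTT ACA TGC TCT GAG GGT ATG TGG TAA TGG AAT — ATG at 25, stop TAA at 31 → 9 nt.
Frame 2: GTG CGC TTA CAT GCT CTG AGG GTA TGT GGT AAT GGA ATT — no ATG→stop ORF.
Frame 3: TGC GCT TAC ATG CTC TGA GGG TAT GTG GTA ATG GAA TTC — ATG at 12, stop TGA at 18 → 9 nt.
Largest ORF found is 9 nucleotides < 15, so no.

no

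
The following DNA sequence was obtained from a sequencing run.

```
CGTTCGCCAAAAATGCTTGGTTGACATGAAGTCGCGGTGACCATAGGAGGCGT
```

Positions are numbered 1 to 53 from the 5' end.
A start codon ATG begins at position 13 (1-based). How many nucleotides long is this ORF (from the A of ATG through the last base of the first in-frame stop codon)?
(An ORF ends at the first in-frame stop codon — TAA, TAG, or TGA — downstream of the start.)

Codons from position 13: ATG (13–15), CTT (16–18), GGT (19–21), TGA (22–24).
TGA is the first in-frame stop; ORF spans 13–24, 12 nucleotides.

12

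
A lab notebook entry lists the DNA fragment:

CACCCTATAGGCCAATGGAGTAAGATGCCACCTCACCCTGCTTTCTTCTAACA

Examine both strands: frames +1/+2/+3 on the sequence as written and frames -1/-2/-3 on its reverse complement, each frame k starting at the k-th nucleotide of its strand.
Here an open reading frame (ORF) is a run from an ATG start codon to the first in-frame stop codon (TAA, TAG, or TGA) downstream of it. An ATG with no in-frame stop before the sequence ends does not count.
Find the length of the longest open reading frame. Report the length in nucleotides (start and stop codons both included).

27

Reverse complement (5'→3'): TGTTAGAAGAAAGCAGGGTGAGGTGGCATCTTACTCCATTGGCCTATAGGGTG
Frame +1: CAC CCT ATA GGC CAA TGG AGT AAG ATG CCA CCT CAC CCT GCT TTC TTC TAA — ATG at 25, stop TAA at 49 → 27 nt.
Frame +2: ACC CTA TAG GCC AAT GGA GTA AGA TGC CAC CTC ACC CTG CTT TCT TCT AAC — no ATG→stop ORF.
Frame +3: CCC TAT AGG CCA ATG GAG TAA GAT GCC ACC TCA CCC TGC TTT CTT CTA ACA — ATG at 15, stop TAA at 21 → 9 nt.
Frame -1: TGT TAG AAG AAA GCA GGG TGA GGT GGC ATC TTA CTC CAT TGG CCT ATA GGG — no ATG→stop ORF.
Frame -2: GTT AGA AGA AAG CAG GGT GAG GTG GCA TCT TAC TCC ATT GGC CTA TAG GGT — no ATG→stop ORF.
Frame -3: TTA GAA GAA AGC AGG GTG AGG TGG CAT CTT ACT CCA TTG GCC TAT AGG GTG — no ATG→stop ORF.
Longest: frame +1, positions 25–51, 27 nt = 9 codons = 8 aa. → 27 nucleotides.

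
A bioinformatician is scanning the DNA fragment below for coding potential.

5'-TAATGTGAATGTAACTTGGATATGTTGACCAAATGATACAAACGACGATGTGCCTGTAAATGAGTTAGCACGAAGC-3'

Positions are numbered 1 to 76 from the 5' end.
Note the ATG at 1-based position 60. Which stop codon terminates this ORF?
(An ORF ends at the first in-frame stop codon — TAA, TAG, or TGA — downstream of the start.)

TAG

Codons from position 60: ATG (60–62), AGT (63–65), TAG (66–68).
The first in-frame stop codon is TAG.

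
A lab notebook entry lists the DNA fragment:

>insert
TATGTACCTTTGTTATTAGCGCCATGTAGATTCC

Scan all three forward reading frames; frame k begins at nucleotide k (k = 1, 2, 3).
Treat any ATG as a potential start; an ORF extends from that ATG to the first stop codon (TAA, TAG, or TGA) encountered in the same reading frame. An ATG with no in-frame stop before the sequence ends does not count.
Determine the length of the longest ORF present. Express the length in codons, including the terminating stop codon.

6

Frame 1: TAT GTA CCT TTG TTA TTA GCG CCA TGT AGA TTC — no ATG→stop ORF.
Frame 2: ATG TAC CTT TGT TAT TAG CGC CAT GTA GAT TCC — ATG at 2, stop TAG at 17 → 18 nt.
Frame 3: TGT ACC TTT GTT ATT AGC GCC ATG TAG ATT — ATG at 24, stop TAG at 27 → 6 nt.
Longest: frame 2, positions 2–19, 18 nt = 6 codons = 5 aa. → 6 codons.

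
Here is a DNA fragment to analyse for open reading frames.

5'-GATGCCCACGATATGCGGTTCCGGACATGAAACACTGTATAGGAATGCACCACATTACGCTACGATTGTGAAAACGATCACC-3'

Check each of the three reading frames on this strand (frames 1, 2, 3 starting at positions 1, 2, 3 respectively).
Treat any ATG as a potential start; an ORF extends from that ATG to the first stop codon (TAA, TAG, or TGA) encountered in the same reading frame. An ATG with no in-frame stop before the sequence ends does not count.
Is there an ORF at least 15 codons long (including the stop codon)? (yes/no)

Frame 1: GAT GCC CAC GAT ATG CGG TTC CGG ACA TGA AAC ACT GTA TAG GAA TGC ACC ACA TTA CGC TAC GAT TGT GAA AAC GAT CAC — ATG at 13, stop TGA at 28 → 18 nt.
Frame 2: ATG CCC ACG ATA TGC GGT TCC GGA CAT GAA ACA CTG TAT AGG AAT GCA CCA CAT TAC GCT ACG ATT GTG AAA ACG ATC ACC — no ATG→stop ORF.
Frame 3: TGC CCA CGA TAT GCG GTT CCG GAC ATG AAA CAC TGT ATA GGA ATG CAC CAC ATT ACG CTA CGA TTG TGA AAA CGA TCA — ATG at 27, stop TGA at 69 → 45 nt; ATG at 45, stop TGA at 69 → 27 nt.
Frame 3 has an ORF of 15 codons (positions 27–71) ≥ 15, so yes.

yes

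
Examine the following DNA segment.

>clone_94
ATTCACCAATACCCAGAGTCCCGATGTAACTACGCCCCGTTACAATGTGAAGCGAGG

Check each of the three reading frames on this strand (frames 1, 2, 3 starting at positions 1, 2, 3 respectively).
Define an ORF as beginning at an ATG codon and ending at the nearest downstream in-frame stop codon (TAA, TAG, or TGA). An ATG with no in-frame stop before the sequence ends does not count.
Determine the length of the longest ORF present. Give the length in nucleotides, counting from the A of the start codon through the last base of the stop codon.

Frame 1: ATT CAC CAA TAC CCA GAG TCC CGA TGT AAC TAC GCC CCG TTA CAA TGT GAA GCG AGG — no ATG→stop ORF.
Frame 2: TTC ACC AAT ACC CAG AGT CCC GAT GTA ACT ACG CCC CGT TAC AAT GTG AAG CGA — no ATG→stop ORF.
Frame 3: TCA CCA ATA CCC AGA GTC CCG ATG TAA CTA CGC CCC GTT ACA ATG TGA AGC GAG — ATG at 24, stop TAA at 27 → 6 nt; ATG at 45, stop TGA at 48 → 6 nt.
Longest: frame 3, positions 24–29, 6 nt = 2 codons = 1 aa. → 6 nucleotides.

6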